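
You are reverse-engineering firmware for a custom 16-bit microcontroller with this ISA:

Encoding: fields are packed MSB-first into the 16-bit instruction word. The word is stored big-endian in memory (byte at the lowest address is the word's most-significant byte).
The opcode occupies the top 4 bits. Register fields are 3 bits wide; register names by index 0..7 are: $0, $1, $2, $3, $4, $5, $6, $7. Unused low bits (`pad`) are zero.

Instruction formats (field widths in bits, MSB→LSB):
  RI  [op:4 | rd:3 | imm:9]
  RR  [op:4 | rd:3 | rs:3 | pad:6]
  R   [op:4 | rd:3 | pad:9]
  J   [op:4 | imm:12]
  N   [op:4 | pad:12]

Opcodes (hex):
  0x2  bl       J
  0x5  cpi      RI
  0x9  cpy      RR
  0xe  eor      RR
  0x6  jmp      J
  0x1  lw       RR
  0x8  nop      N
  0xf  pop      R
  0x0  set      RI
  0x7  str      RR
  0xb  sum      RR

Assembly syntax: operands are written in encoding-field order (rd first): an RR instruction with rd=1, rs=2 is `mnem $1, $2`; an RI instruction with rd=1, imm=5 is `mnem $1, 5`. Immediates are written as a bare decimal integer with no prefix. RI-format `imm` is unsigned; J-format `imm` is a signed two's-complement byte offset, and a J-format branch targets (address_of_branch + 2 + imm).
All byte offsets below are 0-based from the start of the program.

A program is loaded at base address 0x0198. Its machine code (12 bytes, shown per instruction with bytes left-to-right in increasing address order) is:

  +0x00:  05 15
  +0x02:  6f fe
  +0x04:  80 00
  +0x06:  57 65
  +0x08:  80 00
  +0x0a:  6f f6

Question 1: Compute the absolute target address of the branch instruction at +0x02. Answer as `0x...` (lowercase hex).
off 0x02: read 6f fe as big → 0x6ffe
  opcode bits[15:12]=0x6: jmp/J
  imm: (w>>0)&0xfff=0xffe (s12→-2) → -2
  target = base 0x0198 + off 0x02 + 2 + imm -2 = 0x019a

0x019a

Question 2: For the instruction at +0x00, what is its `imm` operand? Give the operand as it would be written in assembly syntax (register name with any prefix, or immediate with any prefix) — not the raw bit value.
[00] 05 15 → 0x0515
  top 4b → 0x0 → set [RI]
  rd: (w>>9)&0x7=0x2 → $2
  imm: (w>>0)&0x1ff=0x115 → 277

277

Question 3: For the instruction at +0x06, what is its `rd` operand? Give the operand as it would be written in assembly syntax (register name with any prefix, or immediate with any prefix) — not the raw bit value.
[06] 57 65 → 0x5765
  top 4b → 0x5 → cpi [RI]
  rd: (w>>9)&0x7=0x3 → $3
  imm: (w>>0)&0x1ff=0x165 → 357

$3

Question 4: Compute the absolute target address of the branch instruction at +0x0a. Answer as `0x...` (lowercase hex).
0x019a

@+0a  big-endian(6f f6) = 0x6ff6
  top 4b → 0x6 → jmp [J]
  [11:0] imm=4086 (s12→-10) = -10
  target = base 0x0198 + off 0x0a + 2 + imm -10 = 0x019a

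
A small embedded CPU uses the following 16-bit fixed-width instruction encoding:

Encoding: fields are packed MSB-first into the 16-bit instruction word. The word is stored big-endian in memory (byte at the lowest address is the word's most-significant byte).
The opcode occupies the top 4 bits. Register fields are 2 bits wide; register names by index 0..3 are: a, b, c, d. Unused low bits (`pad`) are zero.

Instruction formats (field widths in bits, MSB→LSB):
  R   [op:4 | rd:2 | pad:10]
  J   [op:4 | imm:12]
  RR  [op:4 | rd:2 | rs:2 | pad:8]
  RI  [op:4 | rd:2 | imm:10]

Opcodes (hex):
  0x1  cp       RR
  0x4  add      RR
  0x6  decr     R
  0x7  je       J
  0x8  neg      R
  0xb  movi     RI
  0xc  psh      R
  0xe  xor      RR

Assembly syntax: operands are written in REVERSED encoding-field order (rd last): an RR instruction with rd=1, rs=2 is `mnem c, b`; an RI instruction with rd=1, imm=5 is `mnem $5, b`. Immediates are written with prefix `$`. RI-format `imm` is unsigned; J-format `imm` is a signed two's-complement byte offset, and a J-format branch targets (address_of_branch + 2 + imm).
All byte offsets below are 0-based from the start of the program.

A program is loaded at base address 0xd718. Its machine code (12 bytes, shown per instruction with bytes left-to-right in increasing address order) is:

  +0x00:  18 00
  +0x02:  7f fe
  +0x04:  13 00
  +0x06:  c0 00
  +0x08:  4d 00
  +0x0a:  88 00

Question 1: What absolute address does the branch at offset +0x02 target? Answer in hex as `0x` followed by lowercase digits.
0xd71a

@+02  big-endian(7f fe) = 0x7ffe
  top 4b → 0x7 → je [J]
  imm: (w>>0)&0xfff=0xffe (s12→-2) → $-2
  target = base 0xd718 + off 0x02 + 2 + imm -2 = 0xd71a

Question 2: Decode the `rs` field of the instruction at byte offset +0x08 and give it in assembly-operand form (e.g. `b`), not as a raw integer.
@+08  big-endian(4d 00) = 0x4d00
  top 4b → 0x4 → add [RR]
  rd: (w>>10)&0x3=0x3 → d
  rs: (w>>8)&0x3=0x1 → b

b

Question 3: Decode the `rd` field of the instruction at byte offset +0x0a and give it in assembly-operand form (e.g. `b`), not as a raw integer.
+0x0a: 88 00 ⇒ word 0x8800 (big)
  opcode bits[15:12]=0x8: neg/R
  rd@[11:10]=0x2 ⇒ c

c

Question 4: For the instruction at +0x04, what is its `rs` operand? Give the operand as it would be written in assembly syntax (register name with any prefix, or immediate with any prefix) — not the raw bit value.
+0x04: 13 00 ⇒ word 0x1300 (big)
  opcode bits[15:12]=0x1: cp/RR
  rd: (w>>10)&0x3=0x0 → a
  rs: (w>>8)&0x3=0x3 → d

d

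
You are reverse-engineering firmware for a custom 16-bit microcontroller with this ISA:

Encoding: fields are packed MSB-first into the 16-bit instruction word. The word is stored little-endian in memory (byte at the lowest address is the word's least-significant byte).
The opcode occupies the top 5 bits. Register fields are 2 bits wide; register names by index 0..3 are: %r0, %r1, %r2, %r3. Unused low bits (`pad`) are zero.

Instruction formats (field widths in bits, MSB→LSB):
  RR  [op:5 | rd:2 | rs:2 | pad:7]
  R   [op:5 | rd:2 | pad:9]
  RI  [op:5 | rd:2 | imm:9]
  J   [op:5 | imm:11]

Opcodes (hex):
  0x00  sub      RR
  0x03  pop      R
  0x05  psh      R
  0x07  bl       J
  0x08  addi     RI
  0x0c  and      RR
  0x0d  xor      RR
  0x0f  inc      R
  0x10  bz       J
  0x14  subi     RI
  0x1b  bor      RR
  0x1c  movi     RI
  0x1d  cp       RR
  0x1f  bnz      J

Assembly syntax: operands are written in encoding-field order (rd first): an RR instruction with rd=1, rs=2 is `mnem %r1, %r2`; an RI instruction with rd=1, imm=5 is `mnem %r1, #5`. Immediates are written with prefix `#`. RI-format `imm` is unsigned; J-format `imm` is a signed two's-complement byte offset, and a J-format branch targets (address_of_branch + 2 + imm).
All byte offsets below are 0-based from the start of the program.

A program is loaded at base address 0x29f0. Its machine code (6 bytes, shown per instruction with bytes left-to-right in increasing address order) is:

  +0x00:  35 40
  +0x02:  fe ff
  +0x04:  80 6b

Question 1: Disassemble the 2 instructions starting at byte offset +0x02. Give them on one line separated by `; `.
+0x02: fe ff ⇒ word 0xfffe (little)
  opcode bits[15:11]=0x1f: bnz/J
  imm@[10:0]=0x7fe (s11→-2) ⇒ #-2
+0x04: 80 6b ⇒ word 0x6b80 (little)
  opcode bits[15:11]=0xd: xor/RR
  rd@[10:9]=0x1 ⇒ %r1
  rs@[8:7]=0x3 ⇒ %r3

bnz #-2; xor %r1, %r3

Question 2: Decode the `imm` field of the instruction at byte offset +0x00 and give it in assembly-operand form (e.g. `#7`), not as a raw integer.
+0x00: 35 40 ⇒ word 0x4035 (little)
  op=0x4035>>11=0x8 ⇒ addi (RI)
  [10:9] rd=0 = %r0
  [8:0] imm=53 = #53

#53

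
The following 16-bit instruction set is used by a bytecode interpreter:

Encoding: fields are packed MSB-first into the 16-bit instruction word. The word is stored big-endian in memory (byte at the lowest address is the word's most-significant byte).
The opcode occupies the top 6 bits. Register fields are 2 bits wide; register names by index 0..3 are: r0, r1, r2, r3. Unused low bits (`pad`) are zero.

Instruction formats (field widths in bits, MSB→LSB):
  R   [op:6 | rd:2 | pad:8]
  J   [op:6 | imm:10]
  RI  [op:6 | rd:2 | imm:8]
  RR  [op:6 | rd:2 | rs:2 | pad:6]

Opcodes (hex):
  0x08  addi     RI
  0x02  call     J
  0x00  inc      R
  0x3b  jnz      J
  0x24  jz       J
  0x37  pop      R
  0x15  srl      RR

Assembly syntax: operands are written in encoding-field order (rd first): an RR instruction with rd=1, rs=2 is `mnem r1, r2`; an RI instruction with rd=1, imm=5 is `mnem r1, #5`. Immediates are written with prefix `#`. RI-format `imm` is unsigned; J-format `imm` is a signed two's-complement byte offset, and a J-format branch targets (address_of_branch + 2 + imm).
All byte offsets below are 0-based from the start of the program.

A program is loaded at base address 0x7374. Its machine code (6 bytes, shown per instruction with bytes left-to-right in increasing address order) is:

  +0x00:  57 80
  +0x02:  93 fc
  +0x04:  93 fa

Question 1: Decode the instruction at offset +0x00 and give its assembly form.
+0x00: 57 80 ⇒ word 0x5780 (big)
  opcode bits[15:10]=0x15: srl/RR
  rd: (w>>8)&0x3=0x3 → r3
  rs: (w>>6)&0x3=0x2 → r2

srl r3, r2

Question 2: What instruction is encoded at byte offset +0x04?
off 0x04: read 93 fa as big → 0x93fa
  op=0x93fa>>10=0x24 ⇒ jz (J)
  [9:0] imm=1018 (s10→-6) = #-6

jz #-6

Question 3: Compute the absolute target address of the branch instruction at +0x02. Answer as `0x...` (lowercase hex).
0x7374

[02] 93 fc → 0x93fc
  top 6b → 0x24 → jz [J]
  imm@[9:0]=0x3fc (s10→-4) ⇒ #-4
  target = base 0x7374 + off 0x02 + 2 + imm -4 = 0x7374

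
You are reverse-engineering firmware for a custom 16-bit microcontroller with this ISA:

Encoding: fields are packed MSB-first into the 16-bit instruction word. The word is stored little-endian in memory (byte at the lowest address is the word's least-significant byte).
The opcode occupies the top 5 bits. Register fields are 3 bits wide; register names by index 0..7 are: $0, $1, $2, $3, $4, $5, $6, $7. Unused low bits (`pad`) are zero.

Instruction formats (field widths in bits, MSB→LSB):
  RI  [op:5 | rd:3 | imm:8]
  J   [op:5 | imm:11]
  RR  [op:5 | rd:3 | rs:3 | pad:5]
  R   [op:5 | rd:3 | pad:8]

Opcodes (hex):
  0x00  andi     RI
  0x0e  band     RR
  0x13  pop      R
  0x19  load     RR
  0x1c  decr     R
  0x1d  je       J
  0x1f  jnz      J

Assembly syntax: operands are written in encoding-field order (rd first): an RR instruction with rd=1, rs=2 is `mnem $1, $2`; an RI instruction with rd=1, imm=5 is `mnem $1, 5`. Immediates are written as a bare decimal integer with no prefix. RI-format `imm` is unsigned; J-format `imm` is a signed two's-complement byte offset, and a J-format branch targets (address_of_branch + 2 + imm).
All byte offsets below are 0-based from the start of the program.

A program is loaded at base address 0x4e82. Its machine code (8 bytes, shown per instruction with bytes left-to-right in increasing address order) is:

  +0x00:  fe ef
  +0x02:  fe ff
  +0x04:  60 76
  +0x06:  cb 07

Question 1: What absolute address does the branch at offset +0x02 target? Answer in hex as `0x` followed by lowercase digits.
0x4e84

[02] fe ff → 0xfffe
  op=0xfffe>>11=0x1f ⇒ jnz (J)
  [10:0] imm=2046 (s11→-2) = -2
  target = base 0x4e82 + off 0x02 + 2 + imm -2 = 0x4e84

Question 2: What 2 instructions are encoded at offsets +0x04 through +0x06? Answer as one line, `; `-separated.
band $6, $3; andi $7, 203

+0x04: 60 76 ⇒ word 0x7660 (little)
  opcode bits[15:11]=0xe: band/RR
  rd@[10:8]=0x6 ⇒ $6
  rs@[7:5]=0x3 ⇒ $3
+0x06: cb 07 ⇒ word 0x07cb (little)
  opcode bits[15:11]=0x0: andi/RI
  rd@[10:8]=0x7 ⇒ $7
  imm@[7:0]=0xcb ⇒ 203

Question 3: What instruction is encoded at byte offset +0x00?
off 0x00: read fe ef as little → 0xeffe
  opcode bits[15:11]=0x1d: je/J
  [10:0] imm=2046 (s11→-2) = -2

je -2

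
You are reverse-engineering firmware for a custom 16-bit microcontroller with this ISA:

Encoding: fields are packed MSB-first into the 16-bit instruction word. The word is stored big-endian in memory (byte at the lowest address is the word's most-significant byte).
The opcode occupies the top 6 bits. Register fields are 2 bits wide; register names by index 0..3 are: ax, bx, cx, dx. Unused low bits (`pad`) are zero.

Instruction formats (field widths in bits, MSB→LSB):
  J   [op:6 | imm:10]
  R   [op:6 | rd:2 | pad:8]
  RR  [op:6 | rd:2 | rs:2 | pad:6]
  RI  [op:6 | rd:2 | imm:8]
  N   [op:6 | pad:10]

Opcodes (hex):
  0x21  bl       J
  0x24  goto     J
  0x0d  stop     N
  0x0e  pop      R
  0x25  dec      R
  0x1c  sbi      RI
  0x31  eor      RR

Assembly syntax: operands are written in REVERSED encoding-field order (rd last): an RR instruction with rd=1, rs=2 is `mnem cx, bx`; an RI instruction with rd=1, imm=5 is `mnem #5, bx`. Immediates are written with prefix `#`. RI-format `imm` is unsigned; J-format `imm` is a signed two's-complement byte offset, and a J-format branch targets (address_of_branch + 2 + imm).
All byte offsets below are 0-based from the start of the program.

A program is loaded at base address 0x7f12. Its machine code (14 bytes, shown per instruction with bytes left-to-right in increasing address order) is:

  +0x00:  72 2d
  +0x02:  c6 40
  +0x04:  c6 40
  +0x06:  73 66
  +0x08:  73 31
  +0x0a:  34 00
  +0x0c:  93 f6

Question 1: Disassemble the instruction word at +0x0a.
stop

+0x0a: 34 00 ⇒ word 0x3400 (big)
  op=0x3400>>10=0xd ⇒ stop (N)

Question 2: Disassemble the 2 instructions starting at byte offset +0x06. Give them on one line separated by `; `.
@+06  big-endian(73 66) = 0x7366
  opcode bits[15:10]=0x1c: sbi/RI
  rd@[9:8]=0x3 ⇒ dx
  imm@[7:0]=0x66 ⇒ #102
@+08  big-endian(73 31) = 0x7331
  opcode bits[15:10]=0x1c: sbi/RI
  rd@[9:8]=0x3 ⇒ dx
  imm@[7:0]=0x31 ⇒ #49

sbi #102, dx; sbi #49, dx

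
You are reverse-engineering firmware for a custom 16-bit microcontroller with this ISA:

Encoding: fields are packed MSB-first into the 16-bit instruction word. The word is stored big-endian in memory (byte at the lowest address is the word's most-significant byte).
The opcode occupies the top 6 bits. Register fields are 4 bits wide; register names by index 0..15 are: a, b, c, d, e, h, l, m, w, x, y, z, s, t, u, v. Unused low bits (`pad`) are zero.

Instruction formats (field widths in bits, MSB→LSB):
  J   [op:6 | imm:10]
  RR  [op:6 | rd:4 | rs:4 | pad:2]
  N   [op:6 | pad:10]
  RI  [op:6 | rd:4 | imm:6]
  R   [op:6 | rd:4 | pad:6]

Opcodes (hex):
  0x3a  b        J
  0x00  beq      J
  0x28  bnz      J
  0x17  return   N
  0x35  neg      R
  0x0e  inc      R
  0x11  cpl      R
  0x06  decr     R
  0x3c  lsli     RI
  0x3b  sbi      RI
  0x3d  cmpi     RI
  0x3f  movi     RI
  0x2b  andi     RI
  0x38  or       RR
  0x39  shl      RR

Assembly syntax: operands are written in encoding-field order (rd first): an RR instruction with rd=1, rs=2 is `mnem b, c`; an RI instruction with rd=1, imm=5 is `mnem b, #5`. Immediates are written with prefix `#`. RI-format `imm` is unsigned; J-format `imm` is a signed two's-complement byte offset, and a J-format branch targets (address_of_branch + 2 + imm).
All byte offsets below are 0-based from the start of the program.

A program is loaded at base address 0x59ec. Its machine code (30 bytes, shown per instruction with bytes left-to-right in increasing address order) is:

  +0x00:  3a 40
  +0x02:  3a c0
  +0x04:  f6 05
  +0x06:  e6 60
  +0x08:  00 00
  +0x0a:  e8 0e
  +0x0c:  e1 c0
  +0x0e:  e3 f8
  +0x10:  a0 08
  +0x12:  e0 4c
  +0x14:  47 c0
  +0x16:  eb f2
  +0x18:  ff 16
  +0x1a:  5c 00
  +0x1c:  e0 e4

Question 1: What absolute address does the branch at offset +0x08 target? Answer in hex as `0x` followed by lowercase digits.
off 0x08: read 00 00 as big → 0x0000
  opcode bits[15:10]=0x0: beq/J
  imm@[9:0]=0x0 ⇒ #0
  target = base 0x59ec + off 0x08 + 2 + imm 0 = 0x59f6

0x59f6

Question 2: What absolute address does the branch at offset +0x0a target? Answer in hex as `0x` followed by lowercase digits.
0x5a06

@+0a  big-endian(e8 0e) = 0xe80e
  op=0xe80e>>10=0x3a ⇒ b (J)
  [9:0] imm=14 = #14
  target = base 0x59ec + off 0x0a + 2 + imm 14 = 0x5a06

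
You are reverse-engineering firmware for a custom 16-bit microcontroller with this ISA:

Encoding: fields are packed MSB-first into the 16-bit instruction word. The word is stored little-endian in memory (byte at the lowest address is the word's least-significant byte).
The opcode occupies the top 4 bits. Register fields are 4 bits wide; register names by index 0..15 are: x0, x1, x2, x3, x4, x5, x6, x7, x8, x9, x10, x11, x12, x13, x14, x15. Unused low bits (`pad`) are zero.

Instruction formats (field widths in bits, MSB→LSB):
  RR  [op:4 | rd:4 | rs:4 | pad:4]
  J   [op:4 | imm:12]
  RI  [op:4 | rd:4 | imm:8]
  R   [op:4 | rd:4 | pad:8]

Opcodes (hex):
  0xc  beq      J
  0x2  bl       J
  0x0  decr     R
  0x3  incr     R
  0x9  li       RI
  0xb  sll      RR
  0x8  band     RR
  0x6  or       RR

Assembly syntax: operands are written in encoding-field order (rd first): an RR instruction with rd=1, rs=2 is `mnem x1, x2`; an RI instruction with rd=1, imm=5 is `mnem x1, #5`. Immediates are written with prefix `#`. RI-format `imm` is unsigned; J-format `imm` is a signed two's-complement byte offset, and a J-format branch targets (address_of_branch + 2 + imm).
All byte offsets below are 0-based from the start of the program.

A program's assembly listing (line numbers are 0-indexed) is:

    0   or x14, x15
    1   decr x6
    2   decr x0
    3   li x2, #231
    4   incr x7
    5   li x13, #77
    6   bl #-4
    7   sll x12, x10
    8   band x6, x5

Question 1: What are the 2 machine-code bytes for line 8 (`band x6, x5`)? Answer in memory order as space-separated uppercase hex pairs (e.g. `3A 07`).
50 86

8. band fields op=0x8:4|rd=6:4|rs=5:4|pad=0:4 → word 8650h → 50 86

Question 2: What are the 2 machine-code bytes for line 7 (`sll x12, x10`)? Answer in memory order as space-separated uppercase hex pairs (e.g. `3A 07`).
A0 BC

7. sll fields op=0xb:4|rd=12:4|rs=10:4|pad=0:4 → word bca0h → a0 bc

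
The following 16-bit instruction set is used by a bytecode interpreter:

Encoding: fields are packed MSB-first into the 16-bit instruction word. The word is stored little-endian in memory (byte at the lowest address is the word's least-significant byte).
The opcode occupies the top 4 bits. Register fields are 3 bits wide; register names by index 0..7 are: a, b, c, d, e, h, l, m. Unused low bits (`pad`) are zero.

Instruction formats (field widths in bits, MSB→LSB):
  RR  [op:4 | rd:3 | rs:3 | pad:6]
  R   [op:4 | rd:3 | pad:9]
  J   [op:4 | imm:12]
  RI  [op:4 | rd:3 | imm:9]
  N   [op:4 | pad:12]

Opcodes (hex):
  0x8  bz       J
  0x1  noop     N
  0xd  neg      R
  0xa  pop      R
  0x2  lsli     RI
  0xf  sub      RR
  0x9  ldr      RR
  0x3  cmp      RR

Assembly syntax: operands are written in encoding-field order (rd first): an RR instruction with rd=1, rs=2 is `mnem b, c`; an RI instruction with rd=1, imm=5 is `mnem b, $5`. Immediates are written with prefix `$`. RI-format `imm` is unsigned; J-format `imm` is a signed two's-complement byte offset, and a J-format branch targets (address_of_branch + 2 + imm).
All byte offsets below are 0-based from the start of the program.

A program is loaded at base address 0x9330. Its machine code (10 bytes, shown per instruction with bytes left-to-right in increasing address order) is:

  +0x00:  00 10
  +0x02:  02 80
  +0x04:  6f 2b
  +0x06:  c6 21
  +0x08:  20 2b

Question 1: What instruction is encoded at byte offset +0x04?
lsli h, $367

+0x04: 6f 2b ⇒ word 0x2b6f (little)
  top 4b → 0x2 → lsli [RI]
  rd@[11:9]=0x5 ⇒ h
  imm@[8:0]=0x16f ⇒ $367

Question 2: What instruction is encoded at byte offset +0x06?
+0x06: c6 21 ⇒ word 0x21c6 (little)
  top 4b → 0x2 → lsli [RI]
  rd: (w>>9)&0x7=0x0 → a
  imm: (w>>0)&0x1ff=0x1c6 → $454

lsli a, $454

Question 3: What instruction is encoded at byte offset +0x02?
+0x02: 02 80 ⇒ word 0x8002 (little)
  op=0x8002>>12=0x8 ⇒ bz (J)
  [11:0] imm=2 = $2

bz $2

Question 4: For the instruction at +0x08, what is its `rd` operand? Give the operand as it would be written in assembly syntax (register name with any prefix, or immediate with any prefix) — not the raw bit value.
h

[08] 20 2b → 0x2b20
  top 4b → 0x2 → lsli [RI]
  rd@[11:9]=0x5 ⇒ h
  imm@[8:0]=0x120 ⇒ $288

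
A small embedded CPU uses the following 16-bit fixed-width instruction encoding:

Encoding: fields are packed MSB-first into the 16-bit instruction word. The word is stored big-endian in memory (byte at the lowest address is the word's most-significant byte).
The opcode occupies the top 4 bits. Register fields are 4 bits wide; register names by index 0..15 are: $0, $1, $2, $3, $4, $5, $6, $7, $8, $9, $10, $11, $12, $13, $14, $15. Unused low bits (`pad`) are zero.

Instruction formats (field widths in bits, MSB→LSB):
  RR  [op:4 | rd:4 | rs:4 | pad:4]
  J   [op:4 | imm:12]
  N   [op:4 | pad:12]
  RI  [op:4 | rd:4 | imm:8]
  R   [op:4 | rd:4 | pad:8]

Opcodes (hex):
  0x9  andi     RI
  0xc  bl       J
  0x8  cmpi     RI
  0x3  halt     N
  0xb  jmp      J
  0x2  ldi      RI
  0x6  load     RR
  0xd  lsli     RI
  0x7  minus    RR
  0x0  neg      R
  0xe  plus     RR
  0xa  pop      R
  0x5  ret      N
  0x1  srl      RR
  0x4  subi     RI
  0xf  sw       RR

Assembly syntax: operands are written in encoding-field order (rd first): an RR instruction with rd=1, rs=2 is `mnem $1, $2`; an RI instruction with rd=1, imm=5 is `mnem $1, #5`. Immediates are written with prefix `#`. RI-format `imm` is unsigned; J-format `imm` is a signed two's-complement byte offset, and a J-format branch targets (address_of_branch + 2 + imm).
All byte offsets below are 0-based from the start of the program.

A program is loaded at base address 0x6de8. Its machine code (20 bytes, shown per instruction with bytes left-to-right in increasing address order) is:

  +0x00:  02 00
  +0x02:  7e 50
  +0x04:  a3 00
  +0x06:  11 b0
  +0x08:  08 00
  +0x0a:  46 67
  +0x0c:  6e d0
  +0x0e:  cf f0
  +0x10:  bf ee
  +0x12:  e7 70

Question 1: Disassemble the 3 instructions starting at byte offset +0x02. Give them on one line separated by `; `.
minus $14, $5; pop $3; srl $1, $11

+0x02: 7e 50 ⇒ word 0x7e50 (big)
  top 4b → 0x7 → minus [RR]
  rd@[11:8]=0xe ⇒ $14
  rs@[7:4]=0x5 ⇒ $5
+0x04: a3 00 ⇒ word 0xa300 (big)
  top 4b → 0xa → pop [R]
  rd@[11:8]=0x3 ⇒ $3
+0x06: 11 b0 ⇒ word 0x11b0 (big)
  top 4b → 0x1 → srl [RR]
  rd@[11:8]=0x1 ⇒ $1
  rs@[7:4]=0xb ⇒ $11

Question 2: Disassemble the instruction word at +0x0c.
load $14, $13

off 0x0c: read 6e d0 as big → 0x6ed0
  opcode bits[15:12]=0x6: load/RR
  rd@[11:8]=0xe ⇒ $14
  rs@[7:4]=0xd ⇒ $13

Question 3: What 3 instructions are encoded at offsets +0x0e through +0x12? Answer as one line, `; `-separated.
bl #-16; jmp #-18; plus $7, $7

+0x0e: cf f0 ⇒ word 0xcff0 (big)
  op=0xcff0>>12=0xc ⇒ bl (J)
  imm@[11:0]=0xff0 (s12→-16) ⇒ #-16
+0x10: bf ee ⇒ word 0xbfee (big)
  op=0xbfee>>12=0xb ⇒ jmp (J)
  imm@[11:0]=0xfee (s12→-18) ⇒ #-18
+0x12: e7 70 ⇒ word 0xe770 (big)
  op=0xe770>>12=0xe ⇒ plus (RR)
  rd@[11:8]=0x7 ⇒ $7
  rs@[7:4]=0x7 ⇒ $7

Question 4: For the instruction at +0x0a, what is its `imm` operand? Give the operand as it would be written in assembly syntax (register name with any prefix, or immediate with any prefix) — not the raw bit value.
[0a] 46 67 → 0x4667
  op=0x4667>>12=0x4 ⇒ subi (RI)
  rd@[11:8]=0x6 ⇒ $6
  imm@[7:0]=0x67 ⇒ #103

#103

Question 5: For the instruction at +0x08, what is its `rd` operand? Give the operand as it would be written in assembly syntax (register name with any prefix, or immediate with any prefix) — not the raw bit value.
$8

@+08  big-endian(08 00) = 0x0800
  top 4b → 0x0 → neg [R]
  rd@[11:8]=0x8 ⇒ $8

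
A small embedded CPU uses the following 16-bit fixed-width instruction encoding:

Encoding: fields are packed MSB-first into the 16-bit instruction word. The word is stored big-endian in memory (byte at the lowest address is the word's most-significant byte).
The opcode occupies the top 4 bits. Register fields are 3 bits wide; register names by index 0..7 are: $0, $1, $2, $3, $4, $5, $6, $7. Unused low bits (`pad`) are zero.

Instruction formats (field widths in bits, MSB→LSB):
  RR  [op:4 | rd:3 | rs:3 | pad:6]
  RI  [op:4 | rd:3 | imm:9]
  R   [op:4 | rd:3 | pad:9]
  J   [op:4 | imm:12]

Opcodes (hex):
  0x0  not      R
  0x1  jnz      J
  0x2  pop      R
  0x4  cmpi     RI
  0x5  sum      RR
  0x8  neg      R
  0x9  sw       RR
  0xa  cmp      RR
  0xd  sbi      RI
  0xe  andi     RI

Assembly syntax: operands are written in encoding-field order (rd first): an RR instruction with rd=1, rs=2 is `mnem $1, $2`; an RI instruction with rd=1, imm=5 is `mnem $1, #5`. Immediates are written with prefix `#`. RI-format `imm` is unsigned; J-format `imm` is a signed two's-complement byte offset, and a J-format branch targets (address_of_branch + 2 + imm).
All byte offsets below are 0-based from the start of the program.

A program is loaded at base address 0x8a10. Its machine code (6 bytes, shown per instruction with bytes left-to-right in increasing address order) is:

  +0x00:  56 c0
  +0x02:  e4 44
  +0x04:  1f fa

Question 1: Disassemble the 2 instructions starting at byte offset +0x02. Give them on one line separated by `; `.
[02] e4 44 → 0xe444
  op=0xe444>>12=0xe ⇒ andi (RI)
  rd: (w>>9)&0x7=0x2 → $2
  imm: (w>>0)&0x1ff=0x44 → #68
[04] 1f fa → 0x1ffa
  op=0x1ffa>>12=0x1 ⇒ jnz (J)
  imm: (w>>0)&0xfff=0xffa (s12→-6) → #-6

andi $2, #68; jnz #-6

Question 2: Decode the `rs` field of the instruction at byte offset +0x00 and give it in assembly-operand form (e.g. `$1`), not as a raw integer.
$3

@+00  big-endian(56 c0) = 0x56c0
  top 4b → 0x5 → sum [RR]
  rd@[11:9]=0x3 ⇒ $3
  rs@[8:6]=0x3 ⇒ $3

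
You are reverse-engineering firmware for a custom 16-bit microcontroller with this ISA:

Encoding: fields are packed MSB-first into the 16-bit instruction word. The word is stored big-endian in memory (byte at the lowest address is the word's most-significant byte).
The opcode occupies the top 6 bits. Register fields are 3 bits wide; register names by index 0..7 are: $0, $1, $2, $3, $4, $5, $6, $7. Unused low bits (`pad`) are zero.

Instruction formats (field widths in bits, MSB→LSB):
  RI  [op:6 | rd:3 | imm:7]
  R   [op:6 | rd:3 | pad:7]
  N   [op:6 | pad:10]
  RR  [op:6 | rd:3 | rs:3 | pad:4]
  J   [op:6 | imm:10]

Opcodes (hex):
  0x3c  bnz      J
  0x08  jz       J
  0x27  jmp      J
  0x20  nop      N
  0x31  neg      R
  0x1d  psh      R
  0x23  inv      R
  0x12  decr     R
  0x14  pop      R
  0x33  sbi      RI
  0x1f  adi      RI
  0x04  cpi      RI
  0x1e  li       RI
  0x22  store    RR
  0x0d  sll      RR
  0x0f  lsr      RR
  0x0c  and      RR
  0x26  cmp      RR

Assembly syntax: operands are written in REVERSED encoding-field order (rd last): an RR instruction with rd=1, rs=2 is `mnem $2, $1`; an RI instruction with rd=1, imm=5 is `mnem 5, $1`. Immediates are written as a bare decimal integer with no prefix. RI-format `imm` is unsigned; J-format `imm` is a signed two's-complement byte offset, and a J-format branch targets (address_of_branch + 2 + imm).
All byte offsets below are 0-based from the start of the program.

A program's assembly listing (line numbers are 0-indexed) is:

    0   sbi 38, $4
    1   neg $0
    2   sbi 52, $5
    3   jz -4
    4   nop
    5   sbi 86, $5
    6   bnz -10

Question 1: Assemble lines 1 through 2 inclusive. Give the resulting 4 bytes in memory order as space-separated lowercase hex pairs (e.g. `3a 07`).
line 1 (neg): pack op=0x31:6|rd=0:3|pad=0:7 = 0xc400; big→ c4 00
line 2 (sbi): pack op=0x33:6|rd=5:3|imm=52:7 = 0xceb4; big→ ce b4

c4 00 ce b4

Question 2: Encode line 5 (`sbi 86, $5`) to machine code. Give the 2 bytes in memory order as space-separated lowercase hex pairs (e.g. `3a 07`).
line 5 (sbi): pack op=0x33:6|rd=5:3|imm=86:7 = 0xced6; big→ ce d6

ce d6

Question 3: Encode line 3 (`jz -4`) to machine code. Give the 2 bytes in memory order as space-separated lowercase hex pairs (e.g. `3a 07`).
23 fc

L3: jz op=0x8:6|imm=-4:10 ⇒ 0x23fc ⇒ big 23 fc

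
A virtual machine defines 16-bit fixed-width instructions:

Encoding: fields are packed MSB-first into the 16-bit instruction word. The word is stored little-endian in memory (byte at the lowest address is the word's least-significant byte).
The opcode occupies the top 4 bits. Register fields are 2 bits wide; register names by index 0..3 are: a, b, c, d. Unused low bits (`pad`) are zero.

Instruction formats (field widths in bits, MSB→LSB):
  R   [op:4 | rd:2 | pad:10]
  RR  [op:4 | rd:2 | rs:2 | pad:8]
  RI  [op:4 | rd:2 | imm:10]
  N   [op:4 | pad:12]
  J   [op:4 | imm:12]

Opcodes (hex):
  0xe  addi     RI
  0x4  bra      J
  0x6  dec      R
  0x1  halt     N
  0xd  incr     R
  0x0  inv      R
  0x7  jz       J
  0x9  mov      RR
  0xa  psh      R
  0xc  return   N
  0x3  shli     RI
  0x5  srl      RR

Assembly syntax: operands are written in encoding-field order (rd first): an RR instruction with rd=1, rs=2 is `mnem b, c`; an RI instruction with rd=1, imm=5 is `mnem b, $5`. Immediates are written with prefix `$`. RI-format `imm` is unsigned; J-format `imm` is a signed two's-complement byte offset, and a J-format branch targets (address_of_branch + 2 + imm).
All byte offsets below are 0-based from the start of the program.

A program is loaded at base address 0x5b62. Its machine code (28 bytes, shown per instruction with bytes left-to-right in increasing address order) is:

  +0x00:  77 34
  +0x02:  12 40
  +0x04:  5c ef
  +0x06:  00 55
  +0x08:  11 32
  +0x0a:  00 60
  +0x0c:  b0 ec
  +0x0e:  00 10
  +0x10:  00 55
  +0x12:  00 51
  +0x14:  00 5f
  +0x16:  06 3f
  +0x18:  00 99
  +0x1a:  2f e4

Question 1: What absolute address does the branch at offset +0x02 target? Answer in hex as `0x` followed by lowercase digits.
0x5b78

[02] 12 40 → 0x4012
  top 4b → 0x4 → bra [J]
  imm@[11:0]=0x12 ⇒ $18
  target = base 0x5b62 + off 0x02 + 2 + imm 18 = 0x5b78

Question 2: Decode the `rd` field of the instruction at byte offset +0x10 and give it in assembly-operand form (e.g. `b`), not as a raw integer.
b

@+10  little-endian(00 55) = 0x5500
  op=0x5500>>12=0x5 ⇒ srl (RR)
  rd: (w>>10)&0x3=0x1 → b
  rs: (w>>8)&0x3=0x1 → b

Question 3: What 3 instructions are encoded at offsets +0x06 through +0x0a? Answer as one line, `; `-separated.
srl b, b; shli a, $529; dec a

@+06  little-endian(00 55) = 0x5500
  opcode bits[15:12]=0x5: srl/RR
  rd: (w>>10)&0x3=0x1 → b
  rs: (w>>8)&0x3=0x1 → b
@+08  little-endian(11 32) = 0x3211
  opcode bits[15:12]=0x3: shli/RI
  rd: (w>>10)&0x3=0x0 → a
  imm: (w>>0)&0x3ff=0x211 → $529
@+0a  little-endian(00 60) = 0x6000
  opcode bits[15:12]=0x6: dec/R
  rd: (w>>10)&0x3=0x0 → a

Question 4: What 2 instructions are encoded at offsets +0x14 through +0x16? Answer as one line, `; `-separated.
srl d, d; shli d, $774

+0x14: 00 5f ⇒ word 0x5f00 (little)
  op=0x5f00>>12=0x5 ⇒ srl (RR)
  rd@[11:10]=0x3 ⇒ d
  rs@[9:8]=0x3 ⇒ d
+0x16: 06 3f ⇒ word 0x3f06 (little)
  op=0x3f06>>12=0x3 ⇒ shli (RI)
  rd@[11:10]=0x3 ⇒ d
  imm@[9:0]=0x306 ⇒ $774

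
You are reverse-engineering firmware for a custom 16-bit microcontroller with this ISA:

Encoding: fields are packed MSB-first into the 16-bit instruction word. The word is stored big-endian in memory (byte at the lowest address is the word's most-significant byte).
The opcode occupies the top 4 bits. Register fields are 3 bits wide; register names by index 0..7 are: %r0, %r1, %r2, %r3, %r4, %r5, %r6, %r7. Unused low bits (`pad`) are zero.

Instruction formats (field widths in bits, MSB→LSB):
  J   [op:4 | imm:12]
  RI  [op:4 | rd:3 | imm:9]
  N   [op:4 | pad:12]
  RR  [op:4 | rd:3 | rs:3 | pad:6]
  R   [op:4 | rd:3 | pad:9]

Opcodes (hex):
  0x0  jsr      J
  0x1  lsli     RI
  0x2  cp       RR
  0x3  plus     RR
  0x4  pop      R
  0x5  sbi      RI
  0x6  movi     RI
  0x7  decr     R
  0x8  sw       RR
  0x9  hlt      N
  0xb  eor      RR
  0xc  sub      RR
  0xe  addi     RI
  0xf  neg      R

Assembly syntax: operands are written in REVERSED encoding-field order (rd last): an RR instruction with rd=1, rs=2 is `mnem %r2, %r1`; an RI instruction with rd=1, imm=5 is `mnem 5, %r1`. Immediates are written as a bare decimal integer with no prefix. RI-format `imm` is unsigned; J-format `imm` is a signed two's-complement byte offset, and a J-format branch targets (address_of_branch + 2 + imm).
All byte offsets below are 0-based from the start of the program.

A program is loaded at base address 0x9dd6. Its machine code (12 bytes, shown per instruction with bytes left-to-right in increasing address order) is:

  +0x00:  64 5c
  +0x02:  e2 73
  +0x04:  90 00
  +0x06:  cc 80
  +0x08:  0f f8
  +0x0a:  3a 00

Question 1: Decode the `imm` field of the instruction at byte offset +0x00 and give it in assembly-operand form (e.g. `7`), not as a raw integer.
@+00  big-endian(64 5c) = 0x645c
  op=0x645c>>12=0x6 ⇒ movi (RI)
  rd: (w>>9)&0x7=0x2 → %r2
  imm: (w>>0)&0x1ff=0x5c → 92

92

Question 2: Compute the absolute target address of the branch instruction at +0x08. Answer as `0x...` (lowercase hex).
[08] 0f f8 → 0x0ff8
  op=0x0ff8>>12=0x0 ⇒ jsr (J)
  imm@[11:0]=0xff8 (s12→-8) ⇒ -8
  target = base 0x9dd6 + off 0x08 + 2 + imm -8 = 0x9dd8

0x9dd8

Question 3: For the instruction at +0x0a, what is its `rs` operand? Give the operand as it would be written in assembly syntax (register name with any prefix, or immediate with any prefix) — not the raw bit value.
[0a] 3a 00 → 0x3a00
  op=0x3a00>>12=0x3 ⇒ plus (RR)
  [11:9] rd=5 = %r5
  [8:6] rs=0 = %r0

%r0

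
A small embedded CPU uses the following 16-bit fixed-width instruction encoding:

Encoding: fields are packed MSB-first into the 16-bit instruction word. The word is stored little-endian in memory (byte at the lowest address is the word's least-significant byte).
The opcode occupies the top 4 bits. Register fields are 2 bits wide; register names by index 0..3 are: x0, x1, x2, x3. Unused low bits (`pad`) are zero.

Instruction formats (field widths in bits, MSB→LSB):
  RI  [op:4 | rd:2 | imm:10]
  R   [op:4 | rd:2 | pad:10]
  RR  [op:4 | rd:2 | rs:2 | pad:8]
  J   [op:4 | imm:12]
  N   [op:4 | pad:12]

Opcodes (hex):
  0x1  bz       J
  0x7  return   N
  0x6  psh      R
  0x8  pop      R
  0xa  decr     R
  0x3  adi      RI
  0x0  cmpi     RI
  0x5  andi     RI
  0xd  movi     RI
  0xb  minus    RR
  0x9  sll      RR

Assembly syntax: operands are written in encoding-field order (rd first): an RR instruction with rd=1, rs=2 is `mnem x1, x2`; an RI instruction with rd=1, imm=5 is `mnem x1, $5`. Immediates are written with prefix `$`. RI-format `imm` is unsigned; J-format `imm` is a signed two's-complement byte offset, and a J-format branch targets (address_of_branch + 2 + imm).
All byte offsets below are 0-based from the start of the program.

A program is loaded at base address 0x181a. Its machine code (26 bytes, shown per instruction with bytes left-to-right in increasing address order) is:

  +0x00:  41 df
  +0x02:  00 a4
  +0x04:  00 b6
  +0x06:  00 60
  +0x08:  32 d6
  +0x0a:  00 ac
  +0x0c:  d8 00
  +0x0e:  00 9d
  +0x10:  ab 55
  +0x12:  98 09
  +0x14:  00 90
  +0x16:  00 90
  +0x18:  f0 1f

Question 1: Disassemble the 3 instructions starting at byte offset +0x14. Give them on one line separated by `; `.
@+14  little-endian(00 90) = 0x9000
  opcode bits[15:12]=0x9: sll/RR
  rd@[11:10]=0x0 ⇒ x0
  rs@[9:8]=0x0 ⇒ x0
@+16  little-endian(00 90) = 0x9000
  opcode bits[15:12]=0x9: sll/RR
  rd@[11:10]=0x0 ⇒ x0
  rs@[9:8]=0x0 ⇒ x0
@+18  little-endian(f0 1f) = 0x1ff0
  opcode bits[15:12]=0x1: bz/J
  imm@[11:0]=0xff0 (s12→-16) ⇒ $-16

sll x0, x0; sll x0, x0; bz $-16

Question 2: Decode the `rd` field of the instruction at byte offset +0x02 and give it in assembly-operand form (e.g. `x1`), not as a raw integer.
[02] 00 a4 → 0xa400
  top 4b → 0xa → decr [R]
  rd@[11:10]=0x1 ⇒ x1

x1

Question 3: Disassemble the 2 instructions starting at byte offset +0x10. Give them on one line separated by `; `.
andi x1, $427; cmpi x2, $408

@+10  little-endian(ab 55) = 0x55ab
  op=0x55ab>>12=0x5 ⇒ andi (RI)
  rd@[11:10]=0x1 ⇒ x1
  imm@[9:0]=0x1ab ⇒ $427
@+12  little-endian(98 09) = 0x0998
  op=0x0998>>12=0x0 ⇒ cmpi (RI)
  rd@[11:10]=0x2 ⇒ x2
  imm@[9:0]=0x198 ⇒ $408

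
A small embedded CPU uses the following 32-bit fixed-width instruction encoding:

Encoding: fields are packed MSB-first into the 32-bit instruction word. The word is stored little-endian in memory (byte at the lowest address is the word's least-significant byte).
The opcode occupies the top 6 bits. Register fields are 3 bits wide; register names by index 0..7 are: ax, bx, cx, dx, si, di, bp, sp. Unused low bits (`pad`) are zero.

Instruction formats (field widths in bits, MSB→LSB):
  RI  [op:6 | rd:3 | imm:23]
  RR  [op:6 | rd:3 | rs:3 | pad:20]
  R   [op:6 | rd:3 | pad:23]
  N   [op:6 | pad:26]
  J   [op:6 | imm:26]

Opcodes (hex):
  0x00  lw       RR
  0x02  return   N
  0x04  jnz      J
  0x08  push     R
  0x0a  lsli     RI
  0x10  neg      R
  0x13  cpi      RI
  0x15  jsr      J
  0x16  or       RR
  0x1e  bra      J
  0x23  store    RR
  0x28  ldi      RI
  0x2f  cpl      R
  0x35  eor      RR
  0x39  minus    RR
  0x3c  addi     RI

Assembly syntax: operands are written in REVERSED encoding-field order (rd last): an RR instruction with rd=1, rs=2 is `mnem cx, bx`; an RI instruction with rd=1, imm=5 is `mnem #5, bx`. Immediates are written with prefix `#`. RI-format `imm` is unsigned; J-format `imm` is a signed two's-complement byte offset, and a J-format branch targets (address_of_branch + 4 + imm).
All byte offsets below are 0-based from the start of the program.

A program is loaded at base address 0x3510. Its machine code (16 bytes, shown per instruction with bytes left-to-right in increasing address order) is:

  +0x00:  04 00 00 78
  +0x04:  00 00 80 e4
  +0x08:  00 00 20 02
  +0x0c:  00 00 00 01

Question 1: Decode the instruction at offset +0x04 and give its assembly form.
minus ax, bx

off 0x04: read 00 00 80 e4 as little → 0xe4800000
  top 6b → 0x39 → minus [RR]
  rd@[25:23]=0x1 ⇒ bx
  rs@[22:20]=0x0 ⇒ ax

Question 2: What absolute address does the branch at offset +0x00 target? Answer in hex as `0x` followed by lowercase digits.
@+00  little-endian(04 00 00 78) = 0x78000004
  opcode bits[31:26]=0x1e: bra/J
  [25:0] imm=4 = #4
  target = base 0x3510 + off 0x00 + 4 + imm 4 = 0x3518

0x3518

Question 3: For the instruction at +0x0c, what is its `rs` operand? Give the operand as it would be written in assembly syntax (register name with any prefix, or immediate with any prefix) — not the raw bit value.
ax

off 0x0c: read 00 00 00 01 as little → 0x01000000
  op=0x01000000>>26=0x0 ⇒ lw (RR)
  rd: (w>>23)&0x7=0x2 → cx
  rs: (w>>20)&0x7=0x0 → ax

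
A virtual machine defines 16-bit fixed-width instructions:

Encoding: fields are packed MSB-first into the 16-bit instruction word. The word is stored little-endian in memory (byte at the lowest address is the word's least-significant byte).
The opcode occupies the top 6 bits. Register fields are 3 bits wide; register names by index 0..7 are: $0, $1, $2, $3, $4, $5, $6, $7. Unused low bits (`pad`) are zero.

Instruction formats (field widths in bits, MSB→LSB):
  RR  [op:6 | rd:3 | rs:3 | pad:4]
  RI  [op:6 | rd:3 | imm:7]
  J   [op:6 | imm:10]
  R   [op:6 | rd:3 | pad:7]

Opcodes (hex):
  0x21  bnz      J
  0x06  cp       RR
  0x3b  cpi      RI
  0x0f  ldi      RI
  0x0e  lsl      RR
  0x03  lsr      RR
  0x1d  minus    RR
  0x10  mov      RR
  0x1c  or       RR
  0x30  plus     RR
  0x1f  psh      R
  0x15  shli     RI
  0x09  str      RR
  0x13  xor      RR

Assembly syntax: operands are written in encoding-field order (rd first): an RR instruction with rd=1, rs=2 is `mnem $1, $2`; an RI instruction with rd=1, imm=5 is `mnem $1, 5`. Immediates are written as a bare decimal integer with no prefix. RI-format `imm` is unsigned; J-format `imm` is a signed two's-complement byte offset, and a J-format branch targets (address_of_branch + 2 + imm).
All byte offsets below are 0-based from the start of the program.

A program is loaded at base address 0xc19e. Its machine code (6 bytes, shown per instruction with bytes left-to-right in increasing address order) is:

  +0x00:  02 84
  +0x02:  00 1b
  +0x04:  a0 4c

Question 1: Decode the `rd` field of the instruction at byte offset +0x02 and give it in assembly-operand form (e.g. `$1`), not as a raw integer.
off 0x02: read 00 1b as little → 0x1b00
  top 6b → 0x6 → cp [RR]
  [9:7] rd=6 = $6
  [6:4] rs=0 = $0

$6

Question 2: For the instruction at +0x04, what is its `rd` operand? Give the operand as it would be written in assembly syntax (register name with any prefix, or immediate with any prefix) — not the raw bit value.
$1

+0x04: a0 4c ⇒ word 0x4ca0 (little)
  opcode bits[15:10]=0x13: xor/RR
  rd@[9:7]=0x1 ⇒ $1
  rs@[6:4]=0x2 ⇒ $2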